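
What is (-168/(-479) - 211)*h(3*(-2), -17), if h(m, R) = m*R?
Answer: -10291902/479 ≈ -21486.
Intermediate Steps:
h(m, R) = R*m
(-168/(-479) - 211)*h(3*(-2), -17) = (-168/(-479) - 211)*(-51*(-2)) = (-168*(-1/479) - 211)*(-17*(-6)) = (168/479 - 211)*102 = -100901/479*102 = -10291902/479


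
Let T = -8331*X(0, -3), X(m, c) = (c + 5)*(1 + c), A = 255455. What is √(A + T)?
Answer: √288779 ≈ 537.38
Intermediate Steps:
X(m, c) = (1 + c)*(5 + c) (X(m, c) = (5 + c)*(1 + c) = (1 + c)*(5 + c))
T = 33324 (T = -8331*(5 + (-3)² + 6*(-3)) = -8331*(5 + 9 - 18) = -8331*(-4) = 33324)
√(A + T) = √(255455 + 33324) = √288779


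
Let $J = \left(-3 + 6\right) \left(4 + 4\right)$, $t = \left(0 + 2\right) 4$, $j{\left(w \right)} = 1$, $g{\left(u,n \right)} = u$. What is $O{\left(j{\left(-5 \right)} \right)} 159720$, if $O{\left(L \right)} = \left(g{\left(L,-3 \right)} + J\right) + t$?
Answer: $5270760$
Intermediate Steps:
$t = 8$ ($t = 2 \cdot 4 = 8$)
$J = 24$ ($J = 3 \cdot 8 = 24$)
$O{\left(L \right)} = 32 + L$ ($O{\left(L \right)} = \left(L + 24\right) + 8 = \left(24 + L\right) + 8 = 32 + L$)
$O{\left(j{\left(-5 \right)} \right)} 159720 = \left(32 + 1\right) 159720 = 33 \cdot 159720 = 5270760$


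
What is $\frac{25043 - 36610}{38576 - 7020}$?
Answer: $- \frac{11567}{31556} \approx -0.36655$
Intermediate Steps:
$\frac{25043 - 36610}{38576 - 7020} = - \frac{11567}{38576 - 7020} = - \frac{11567}{31556}$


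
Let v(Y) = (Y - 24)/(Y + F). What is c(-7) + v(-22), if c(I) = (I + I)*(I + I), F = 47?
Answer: 4854/25 ≈ 194.16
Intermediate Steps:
c(I) = 4*I² (c(I) = (2*I)*(2*I) = 4*I²)
v(Y) = (-24 + Y)/(47 + Y) (v(Y) = (Y - 24)/(Y + 47) = (-24 + Y)/(47 + Y))
c(-7) + v(-22) = 4*(-7)² + (-24 - 22)/(47 - 22) = 4*49 - 46/25 = 196 + (1/25)*(-46) = 196 - 46/25 = 4854/25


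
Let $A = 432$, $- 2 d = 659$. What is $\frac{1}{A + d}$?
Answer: $\frac{2}{205} \approx 0.0097561$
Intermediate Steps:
$d = - \frac{659}{2}$ ($d = \left(- \frac{1}{2}\right) 659 = - \frac{659}{2} \approx -329.5$)
$\frac{1}{A + d} = \frac{1}{432 - \frac{659}{2}} = \frac{1}{\frac{205}{2}} = \frac{2}{205}$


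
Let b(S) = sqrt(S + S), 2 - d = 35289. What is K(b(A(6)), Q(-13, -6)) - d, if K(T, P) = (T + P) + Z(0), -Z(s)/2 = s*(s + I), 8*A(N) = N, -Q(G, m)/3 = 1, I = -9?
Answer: 35284 + sqrt(6)/2 ≈ 35285.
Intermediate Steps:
d = -35287 (d = 2 - 1*35289 = 2 - 35289 = -35287)
Q(G, m) = -3 (Q(G, m) = -3*1 = -3)
A(N) = N/8
Z(s) = -2*s*(-9 + s) (Z(s) = -2*s*(s - 9) = -2*s*(-9 + s))
b(S) = sqrt(2)*sqrt(S) (b(S) = sqrt(2*S) = sqrt(2)*sqrt(S))
K(T, P) = P + T (K(T, P) = (T + P) + 2*0*(9 - 1*0) = (P + T) + 2*0*(9 + 0) = (P + T) + 2*0*9 = (P + T) + 0 = P + T)
K(b(A(6)), Q(-13, -6)) - d = (-3 + sqrt(2)*sqrt((1/8)*6)) - 1*(-35287) = (-3 + sqrt(2)*sqrt(3/4)) + 35287 = (-3 + sqrt(2)*(sqrt(3)/2)) + 35287 = (-3 + sqrt(6)/2) + 35287 = 35284 + sqrt(6)/2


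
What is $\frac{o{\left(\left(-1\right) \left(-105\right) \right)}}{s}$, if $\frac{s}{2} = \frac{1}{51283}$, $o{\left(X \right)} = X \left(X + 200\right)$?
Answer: $\frac{1642338075}{2} \approx 8.2117 \cdot 10^{8}$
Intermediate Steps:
$o{\left(X \right)} = X \left(200 + X\right)$
$s = \frac{2}{51283} \approx 3.8999 \cdot 10^{-5}$
$\frac{o{\left(\left(-1\right) \left(-105\right) \right)}}{s} = \frac{\left(-1\right) \left(-105\right) \left(200 - -105\right)}{\frac{2}{51283}} = 105 \left(200 + 105\right) \frac{51283}{2} = 105 \cdot 305 \cdot \frac{51283}{2} = 32025 \cdot \frac{51283}{2} = \frac{1642338075}{2}$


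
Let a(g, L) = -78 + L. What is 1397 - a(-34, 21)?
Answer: 1454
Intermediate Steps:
1397 - a(-34, 21) = 1397 - (-78 + 21) = 1397 - 1*(-57) = 1397 + 57 = 1454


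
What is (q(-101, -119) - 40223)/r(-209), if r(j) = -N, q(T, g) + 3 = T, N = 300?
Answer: 40327/300 ≈ 134.42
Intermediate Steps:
q(T, g) = -3 + T
r(j) = -300 (r(j) = -1*300 = -300)
(q(-101, -119) - 40223)/r(-209) = ((-3 - 101) - 40223)/(-300) = (-104 - 40223)*(-1/300) = -40327*(-1/300) = 40327/300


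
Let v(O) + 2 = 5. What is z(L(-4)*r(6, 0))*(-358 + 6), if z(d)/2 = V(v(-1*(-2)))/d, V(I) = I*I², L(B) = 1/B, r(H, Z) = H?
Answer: 12672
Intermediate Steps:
v(O) = 3 (v(O) = -2 + 5 = 3)
V(I) = I³
z(d) = 54/d (z(d) = 2*(3³/d) = 2*(27/d) = 54/d)
z(L(-4)*r(6, 0))*(-358 + 6) = (54/((6/(-4))))*(-358 + 6) = (54/((-¼*6)))*(-352) = (54/(-3/2))*(-352) = (54*(-⅔))*(-352) = -36*(-352) = 12672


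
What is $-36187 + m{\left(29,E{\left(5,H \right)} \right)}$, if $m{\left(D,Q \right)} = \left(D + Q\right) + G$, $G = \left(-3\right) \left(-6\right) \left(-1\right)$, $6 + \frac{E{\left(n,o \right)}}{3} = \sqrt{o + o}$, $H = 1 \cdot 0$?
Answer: $-36194$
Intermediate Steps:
$H = 0$
$E{\left(n,o \right)} = -18 + 3 \sqrt{2} \sqrt{o}$ ($E{\left(n,o \right)} = -18 + 3 \sqrt{o + o} = -18 + 3 \sqrt{2 o} = -18 + 3 \sqrt{2} \sqrt{o}$)
$G = -18$ ($G = 18 \left(-1\right) = -18$)
$m{\left(D,Q \right)} = -18 + D + Q$ ($m{\left(D,Q \right)} = \left(D + Q\right) - 18 = -18 + D + Q$)
$-36187 + m{\left(29,E{\left(5,H \right)} \right)} = -36187 - \left(7 - 3 \sqrt{2} \sqrt{0}\right) = -36187 - \left(7 - 3 \sqrt{2} \cdot 0\right) = -36187 + \left(-18 + 29 + \left(-18 + 0\right)\right) = -36187 - 7 = -36194$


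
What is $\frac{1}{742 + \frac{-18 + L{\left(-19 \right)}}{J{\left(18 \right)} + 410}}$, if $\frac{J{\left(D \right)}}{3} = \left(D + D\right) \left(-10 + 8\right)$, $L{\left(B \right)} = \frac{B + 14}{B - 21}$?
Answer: $\frac{1552}{1151441} \approx 0.0013479$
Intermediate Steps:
$L{\left(B \right)} = \frac{14 + B}{-21 + B}$
$J{\left(D \right)} = - 12 D$ ($J{\left(D \right)} = 3 \left(D + D\right) \left(-10 + 8\right) = 3 \cdot 2 D \left(-2\right) = 3 \left(- 4 D\right) = - 12 D$)
$\frac{1}{742 + \frac{-18 + L{\left(-19 \right)}}{J{\left(18 \right)} + 410}} = \frac{1}{742 + \frac{-18 + \frac{14 - 19}{-21 - 19}}{\left(-12\right) 18 + 410}} = \frac{1}{742 + \frac{-18 + \frac{1}{-40} \left(-5\right)}{-216 + 410}} = \frac{1}{742 + \frac{-18 - - \frac{1}{8}}{194}} = \frac{1}{742 + \left(-18 + \frac{1}{8}\right) \frac{1}{194}} = \frac{1}{742 - \frac{143}{1552}} = \frac{1}{\frac{1151441}{1552}} = \frac{1552}{1151441}$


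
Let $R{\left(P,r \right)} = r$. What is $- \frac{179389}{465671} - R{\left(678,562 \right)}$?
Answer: $- \frac{261886491}{465671} \approx -562.38$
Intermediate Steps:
$- \frac{179389}{465671} - R{\left(678,562 \right)} = - \frac{179389}{465671} - 562 = - \frac{261886491}{465671}$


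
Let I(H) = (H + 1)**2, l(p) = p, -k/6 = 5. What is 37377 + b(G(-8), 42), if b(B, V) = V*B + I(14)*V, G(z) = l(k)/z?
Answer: 93969/2 ≈ 46985.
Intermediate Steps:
k = -30 (k = -6*5 = -30)
I(H) = (1 + H)**2
G(z) = -30/z
b(B, V) = 225*V + B*V (b(B, V) = V*B + (1 + 14)**2*V = B*V + 15**2*V = B*V + 225*V = 225*V + B*V)
37377 + b(G(-8), 42) = 37377 + 42*(225 - 30/(-8)) = 37377 + 42*(225 - 30*(-1/8)) = 37377 + 42*(225 + 15/4) = 37377 + 42*(915/4) = 37377 + 19215/2 = 93969/2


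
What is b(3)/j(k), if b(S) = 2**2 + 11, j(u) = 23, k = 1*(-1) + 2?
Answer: 15/23 ≈ 0.65217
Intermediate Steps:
k = 1 (k = -1 + 2 = 1)
b(S) = 15 (b(S) = 4 + 11 = 15)
b(3)/j(k) = 15/23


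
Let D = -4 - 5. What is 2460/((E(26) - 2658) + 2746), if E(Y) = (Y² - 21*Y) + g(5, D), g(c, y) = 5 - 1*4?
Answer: 820/73 ≈ 11.233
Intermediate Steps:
D = -9
g(c, y) = 1 (g(c, y) = 5 - 4 = 1)
E(Y) = 1 + Y² - 21*Y (E(Y) = (Y² - 21*Y) + 1 = 1 + Y² - 21*Y)
2460/((E(26) - 2658) + 2746) = 2460/(((1 + 26² - 21*26) - 2658) + 2746) = 2460/(((1 + 676 - 546) - 2658) + 2746) = 2460/((131 - 2658) + 2746) = 2460/(-2527 + 2746) = 2460/219 = 2460*(1/219) = 820/73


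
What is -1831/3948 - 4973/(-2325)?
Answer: 1708481/1019900 ≈ 1.6751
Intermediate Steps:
-1831/3948 - 4973/(-2325) = -1831*1/3948 - 4973*(-1/2325) = -1831/3948 + 4973/2325 = 1708481/1019900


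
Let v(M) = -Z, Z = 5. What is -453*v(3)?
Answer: 2265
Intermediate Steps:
v(M) = -5 (v(M) = -1*5 = -5)
-453*v(3) = -453*(-5) = 2265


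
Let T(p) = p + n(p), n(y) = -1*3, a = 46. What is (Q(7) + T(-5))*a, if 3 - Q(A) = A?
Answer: -552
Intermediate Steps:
n(y) = -3
Q(A) = 3 - A
T(p) = -3 + p (T(p) = p - 3 = -3 + p)
(Q(7) + T(-5))*a = ((3 - 1*7) + (-3 - 5))*46 = ((3 - 7) - 8)*46 = (-4 - 8)*46 = -12*46 = -552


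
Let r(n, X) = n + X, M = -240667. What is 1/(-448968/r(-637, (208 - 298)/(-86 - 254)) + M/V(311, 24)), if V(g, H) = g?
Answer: -6732839/462812251 ≈ -0.014548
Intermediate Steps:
r(n, X) = X + n
1/(-448968/r(-637, (208 - 298)/(-86 - 254)) + M/V(311, 24)) = 1/(-448968/((208 - 298)/(-86 - 254) - 637) - 240667/311) = 1/(-448968/(-90/(-340) - 637) - 240667*1/311) = 1/(-448968/(-90*(-1/340) - 637) - 240667/311) = 1/(-448968/(9/34 - 637) - 240667/311) = 1/(-448968/(-21649/34) - 240667/311) = 1/(-448968*(-34/21649) - 240667/311) = 1/(15264912/21649 - 240667/311) = 1/(-462812251/6732839) = -6732839/462812251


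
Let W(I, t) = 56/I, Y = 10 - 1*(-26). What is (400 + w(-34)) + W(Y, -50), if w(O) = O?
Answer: 3308/9 ≈ 367.56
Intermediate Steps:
Y = 36 (Y = 10 + 26 = 36)
(400 + w(-34)) + W(Y, -50) = (400 - 34) + 56/36 = 366 + 56*(1/36) = 366 + 14/9 = 3308/9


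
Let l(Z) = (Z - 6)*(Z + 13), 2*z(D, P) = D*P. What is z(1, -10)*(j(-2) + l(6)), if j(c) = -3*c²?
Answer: 60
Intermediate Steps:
z(D, P) = D*P/2 (z(D, P) = (D*P)/2 = D*P/2)
l(Z) = (-6 + Z)*(13 + Z)
z(1, -10)*(j(-2) + l(6)) = ((½)*1*(-10))*(-3*(-2)² + (-78 + 6² + 7*6)) = -5*(-3*4 + (-78 + 36 + 42)) = -5*(-12 + 0) = -5*(-12) = 60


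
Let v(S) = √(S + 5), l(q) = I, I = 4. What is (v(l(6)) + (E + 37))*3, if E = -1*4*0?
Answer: 120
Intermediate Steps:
E = 0 (E = -4*0 = 0)
l(q) = 4
v(S) = √(5 + S)
(v(l(6)) + (E + 37))*3 = (√(5 + 4) + (0 + 37))*3 = (√9 + 37)*3 = (3 + 37)*3 = 40*3 = 120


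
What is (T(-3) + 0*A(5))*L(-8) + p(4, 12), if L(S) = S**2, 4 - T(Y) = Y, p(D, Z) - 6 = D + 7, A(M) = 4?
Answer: 465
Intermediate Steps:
p(D, Z) = 13 + D (p(D, Z) = 6 + (D + 7) = 6 + (7 + D) = 13 + D)
T(Y) = 4 - Y
(T(-3) + 0*A(5))*L(-8) + p(4, 12) = ((4 - 1*(-3)) + 0*4)*(-8)**2 + (13 + 4) = ((4 + 3) + 0)*64 + 17 = (7 + 0)*64 + 17 = 7*64 + 17 = 448 + 17 = 465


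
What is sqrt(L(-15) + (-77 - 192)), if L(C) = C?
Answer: 2*I*sqrt(71) ≈ 16.852*I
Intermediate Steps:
sqrt(L(-15) + (-77 - 192)) = sqrt(-15 + (-77 - 192)) = sqrt(-15 - 269) = sqrt(-284) = 2*I*sqrt(71)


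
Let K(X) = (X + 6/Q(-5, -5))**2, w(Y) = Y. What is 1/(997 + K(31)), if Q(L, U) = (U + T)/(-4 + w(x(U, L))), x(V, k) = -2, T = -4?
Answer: 1/2222 ≈ 0.00045004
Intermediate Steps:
Q(L, U) = 2/3 - U/6 (Q(L, U) = (U - 4)/(-4 - 2) = (-4 + U)/(-6) = (-4 + U)*(-1/6) = 2/3 - U/6)
K(X) = (4 + X)**2 (K(X) = (X + 6/(2/3 - 1/6*(-5)))**2 = (X + 6/(2/3 + 5/6))**2 = (X + 6/(3/2))**2 = (X + 6*(2/3))**2 = (X + 4)**2 = (4 + X)**2)
1/(997 + K(31)) = 1/(997 + (4 + 31)**2) = 1/(997 + 35**2) = 1/(997 + 1225) = 1/2222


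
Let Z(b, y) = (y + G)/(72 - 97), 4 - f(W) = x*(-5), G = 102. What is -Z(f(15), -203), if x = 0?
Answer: -101/25 ≈ -4.0400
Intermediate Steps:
f(W) = 4 (f(W) = 4 - 0*(-5) = 4 - 1*0 = 4 + 0 = 4)
Z(b, y) = -102/25 - y/25 (Z(b, y) = (y + 102)/(72 - 97) = (102 + y)/(-25) = (102 + y)*(-1/25) = -102/25 - y/25)
-Z(f(15), -203) = -(-102/25 - 1/25*(-203)) = -(-102/25 + 203/25) = -1*101/25 = -101/25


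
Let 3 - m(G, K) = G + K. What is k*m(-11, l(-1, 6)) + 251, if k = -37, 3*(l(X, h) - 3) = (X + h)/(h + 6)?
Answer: -5431/36 ≈ -150.86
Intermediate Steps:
l(X, h) = 3 + (X + h)/(3*(6 + h)) (l(X, h) = 3 + ((X + h)/(h + 6))/3 = 3 + ((X + h)/(6 + h))/3 = 3 + (X + h)/(3*(6 + h)))
m(G, K) = 3 - G - K (m(G, K) = 3 - (G + K) = 3 + (-G - K) = 3 - G - K)
k*m(-11, l(-1, 6)) + 251 = -37*(3 - 1*(-11) - (54 - 1 + 10*6)/(3*(6 + 6))) + 251 = -37*(3 + 11 - (54 - 1 + 60)/(3*12)) + 251 = -37*(3 + 11 - 113/(3*12)) + 251 = -37*(3 + 11 - 1*113/36) + 251 = -37*(3 + 11 - 113/36) + 251 = -37*391/36 + 251 = -14467/36 + 251 = -5431/36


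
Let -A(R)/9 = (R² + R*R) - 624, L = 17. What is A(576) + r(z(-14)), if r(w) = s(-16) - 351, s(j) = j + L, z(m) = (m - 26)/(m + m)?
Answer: -5966702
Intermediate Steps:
z(m) = (-26 + m)/(2*m) (z(m) = (-26 + m)/((2*m)) = (-26 + m)*(1/(2*m)) = (-26 + m)/(2*m))
s(j) = 17 + j (s(j) = j + 17 = 17 + j)
r(w) = -350 (r(w) = (17 - 16) - 351 = 1 - 351 = -350)
A(R) = 5616 - 18*R² (A(R) = -9*((R² + R*R) - 624) = -9*((R² + R²) - 624) = -9*(2*R² - 624) = -9*(-624 + 2*R²) = 5616 - 18*R²)
A(576) + r(z(-14)) = (5616 - 18*576²) - 350 = (5616 - 18*331776) - 350 = (5616 - 5971968) - 350 = -5966352 - 350 = -5966702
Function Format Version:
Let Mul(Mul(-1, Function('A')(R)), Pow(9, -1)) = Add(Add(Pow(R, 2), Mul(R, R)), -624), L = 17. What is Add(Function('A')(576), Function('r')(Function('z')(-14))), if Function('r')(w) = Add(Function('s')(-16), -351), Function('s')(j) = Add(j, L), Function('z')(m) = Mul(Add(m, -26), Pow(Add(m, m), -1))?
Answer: -5966702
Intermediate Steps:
Function('z')(m) = Mul(Rational(1, 2), Pow(m, -1), Add(-26, m)) (Function('z')(m) = Mul(Add(-26, m), Pow(Mul(2, m), -1)) = Mul(Add(-26, m), Mul(Rational(1, 2), Pow(m, -1))) = Mul(Rational(1, 2), Pow(m, -1), Add(-26, m)))
Function('s')(j) = Add(17, j) (Function('s')(j) = Add(j, 17) = Add(17, j))
Function('r')(w) = -350 (Function('r')(w) = Add(Add(17, -16), -351) = Add(1, -351) = -350)
Function('A')(R) = Add(5616, Mul(-18, Pow(R, 2))) (Function('A')(R) = Mul(-9, Add(Add(Pow(R, 2), Mul(R, R)), -624)) = Mul(-9, Add(Add(Pow(R, 2), Pow(R, 2)), -624)) = Mul(-9, Add(Mul(2, Pow(R, 2)), -624)) = Mul(-9, Add(-624, Mul(2, Pow(R, 2)))) = Add(5616, Mul(-18, Pow(R, 2))))
Add(Function('A')(576), Function('r')(Function('z')(-14))) = Add(Add(5616, Mul(-18, Pow(576, 2))), -350) = Add(Add(5616, Mul(-18, 331776)), -350) = Add(Add(5616, -5971968), -350) = Add(-5966352, -350) = -5966702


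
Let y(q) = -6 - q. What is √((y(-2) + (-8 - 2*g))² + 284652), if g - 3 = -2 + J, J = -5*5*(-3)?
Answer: 2*√77887 ≈ 558.17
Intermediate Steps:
J = 75 (J = -25*(-3) = 75)
g = 76 (g = 3 + (-2 + 75) = 3 + 73 = 76)
√((y(-2) + (-8 - 2*g))² + 284652) = √(((-6 - 1*(-2)) + (-8 - 2*76))² + 284652) = √(((-6 + 2) + (-8 - 152))² + 284652) = √((-4 - 160)² + 284652) = √((-164)² + 284652) = √(26896 + 284652) = √311548 = 2*√77887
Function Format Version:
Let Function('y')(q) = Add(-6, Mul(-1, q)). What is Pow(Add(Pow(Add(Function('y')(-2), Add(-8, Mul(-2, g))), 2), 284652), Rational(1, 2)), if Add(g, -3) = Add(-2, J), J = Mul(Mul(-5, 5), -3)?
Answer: Mul(2, Pow(77887, Rational(1, 2))) ≈ 558.17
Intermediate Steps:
J = 75 (J = Mul(-25, -3) = 75)
g = 76 (g = Add(3, Add(-2, 75)) = Add(3, 73) = 76)
Pow(Add(Pow(Add(Function('y')(-2), Add(-8, Mul(-2, g))), 2), 284652), Rational(1, 2)) = Pow(Add(Pow(Add(Add(-6, Mul(-1, -2)), Add(-8, Mul(-2, 76))), 2), 284652), Rational(1, 2)) = Pow(Add(Pow(Add(Add(-6, 2), Add(-8, -152)), 2), 284652), Rational(1, 2)) = Pow(Add(Pow(Add(-4, -160), 2), 284652), Rational(1, 2)) = Pow(Add(Pow(-164, 2), 284652), Rational(1, 2)) = Pow(Add(26896, 284652), Rational(1, 2)) = Pow(311548, Rational(1, 2)) = Mul(2, Pow(77887, Rational(1, 2)))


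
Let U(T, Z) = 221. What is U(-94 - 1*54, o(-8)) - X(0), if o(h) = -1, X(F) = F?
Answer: 221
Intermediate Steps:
U(-94 - 1*54, o(-8)) - X(0) = 221 - 1*0 = 221 + 0 = 221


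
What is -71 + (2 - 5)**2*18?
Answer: 91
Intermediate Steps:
-71 + (2 - 5)**2*18 = -71 + (-3)**2*18 = -71 + 9*18 = -71 + 162 = 91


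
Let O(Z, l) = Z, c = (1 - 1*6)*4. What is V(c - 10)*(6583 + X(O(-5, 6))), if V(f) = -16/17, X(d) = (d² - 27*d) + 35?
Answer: -108448/17 ≈ -6379.3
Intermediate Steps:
c = -20 (c = (1 - 6)*4 = -5*4 = -20)
X(d) = 35 + d² - 27*d
V(f) = -16/17 (V(f) = -16*1/17 = -16/17)
V(c - 10)*(6583 + X(O(-5, 6))) = -16*(6583 + (35 + (-5)² - 27*(-5)))/17 = -16*(6583 + (35 + 25 + 135))/17 = -16*(6583 + 195)/17 = -16/17*6778 = -108448/17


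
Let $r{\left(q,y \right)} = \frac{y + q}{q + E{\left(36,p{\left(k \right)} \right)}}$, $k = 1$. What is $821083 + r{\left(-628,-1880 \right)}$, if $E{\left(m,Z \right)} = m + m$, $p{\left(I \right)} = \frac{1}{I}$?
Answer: $\frac{114131164}{139} \approx 8.2109 \cdot 10^{5}$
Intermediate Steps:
$E{\left(m,Z \right)} = 2 m$
$r{\left(q,y \right)} = \frac{q + y}{72 + q}$ ($r{\left(q,y \right)} = \frac{y + q}{q + 2 \cdot 36} = \frac{q + y}{q + 72} = \frac{q + y}{72 + q}$)
$821083 + r{\left(-628,-1880 \right)} = 821083 + \frac{-628 - 1880}{72 - 628} = 821083 + \frac{1}{-556} \left(-2508\right) = 821083 - - \frac{627}{139} = 821083 + \frac{627}{139} = \frac{114131164}{139}$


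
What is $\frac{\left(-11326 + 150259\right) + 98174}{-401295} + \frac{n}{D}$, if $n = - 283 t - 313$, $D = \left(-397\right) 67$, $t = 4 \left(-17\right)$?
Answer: $- \frac{13903724738}{10674045705} \approx -1.3026$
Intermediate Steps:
$t = -68$
$D = -26599$
$n = 18931$ ($n = \left(-283\right) \left(-68\right) - 313 = 19244 - 313 = 18931$)
$\frac{\left(-11326 + 150259\right) + 98174}{-401295} + \frac{n}{D} = \frac{\left(-11326 + 150259\right) + 98174}{-401295} + \frac{18931}{-26599} = \left(138933 + 98174\right) \left(- \frac{1}{401295}\right) + 18931 \left(- \frac{1}{26599}\right) = 237107 \left(- \frac{1}{401295}\right) - \frac{18931}{26599} = - \frac{237107}{401295} - \frac{18931}{26599} = - \frac{13903724738}{10674045705}$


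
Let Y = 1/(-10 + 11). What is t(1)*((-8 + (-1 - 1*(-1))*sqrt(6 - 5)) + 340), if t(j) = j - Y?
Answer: 0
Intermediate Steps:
Y = 1 (Y = 1/1 = 1)
t(j) = -1 + j (t(j) = j - 1*1 = j - 1 = -1 + j)
t(1)*((-8 + (-1 - 1*(-1))*sqrt(6 - 5)) + 340) = (-1 + 1)*((-8 + (-1 - 1*(-1))*sqrt(6 - 5)) + 340) = 0*((-8 + (-1 + 1)*sqrt(1)) + 340) = 0*((-8 + 0*1) + 340) = 0*((-8 + 0) + 340) = 0*(-8 + 340) = 0*332 = 0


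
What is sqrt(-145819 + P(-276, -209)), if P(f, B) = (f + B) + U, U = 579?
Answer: 5*I*sqrt(5829) ≈ 381.74*I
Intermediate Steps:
P(f, B) = 579 + B + f (P(f, B) = (f + B) + 579 = (B + f) + 579 = 579 + B + f)
sqrt(-145819 + P(-276, -209)) = sqrt(-145819 + (579 - 209 - 276)) = sqrt(-145819 + 94) = sqrt(-145725) = 5*I*sqrt(5829)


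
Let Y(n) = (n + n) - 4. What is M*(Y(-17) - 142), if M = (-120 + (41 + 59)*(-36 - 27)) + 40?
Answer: 1148400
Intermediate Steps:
Y(n) = -4 + 2*n (Y(n) = 2*n - 4 = -4 + 2*n)
M = -6380 (M = (-120 + 100*(-63)) + 40 = (-120 - 6300) + 40 = -6420 + 40 = -6380)
M*(Y(-17) - 142) = -6380*((-4 + 2*(-17)) - 142) = -6380*((-4 - 34) - 142) = -6380*(-38 - 142) = -6380*(-180) = 1148400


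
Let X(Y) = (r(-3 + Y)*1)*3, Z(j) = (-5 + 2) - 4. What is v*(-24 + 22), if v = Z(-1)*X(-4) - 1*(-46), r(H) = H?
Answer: -386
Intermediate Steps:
Z(j) = -7 (Z(j) = -3 - 4 = -7)
X(Y) = -9 + 3*Y (X(Y) = ((-3 + Y)*1)*3 = (-3 + Y)*3 = -9 + 3*Y)
v = 193 (v = -7*(-9 + 3*(-4)) - 1*(-46) = -7*(-9 - 12) + 46 = -7*(-21) + 46 = 147 + 46 = 193)
v*(-24 + 22) = 193*(-24 + 22) = 193*(-2) = -386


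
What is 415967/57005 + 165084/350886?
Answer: 25894601697/3333709405 ≈ 7.7675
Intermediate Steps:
415967/57005 + 165084/350886 = 415967*(1/57005) + 165084*(1/350886) = 415967/57005 + 27514/58481 = 25894601697/3333709405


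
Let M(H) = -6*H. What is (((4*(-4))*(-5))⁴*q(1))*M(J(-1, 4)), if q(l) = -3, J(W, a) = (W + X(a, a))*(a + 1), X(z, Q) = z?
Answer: 11059200000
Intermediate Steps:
J(W, a) = (1 + a)*(W + a) (J(W, a) = (W + a)*(a + 1) = (W + a)*(1 + a) = (1 + a)*(W + a))
(((4*(-4))*(-5))⁴*q(1))*M(J(-1, 4)) = (((4*(-4))*(-5))⁴*(-3))*(-6*(-1 + 4 + 4² - 1*4)) = ((-16*(-5))⁴*(-3))*(-6*(-1 + 4 + 16 - 4)) = (80⁴*(-3))*(-6*15) = (40960000*(-3))*(-90) = -122880000*(-90) = 11059200000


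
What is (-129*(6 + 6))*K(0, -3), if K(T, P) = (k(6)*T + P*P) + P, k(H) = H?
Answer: -9288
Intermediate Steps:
K(T, P) = P + P² + 6*T (K(T, P) = (6*T + P*P) + P = (6*T + P²) + P = (P² + 6*T) + P = P + P² + 6*T)
(-129*(6 + 6))*K(0, -3) = (-129*(6 + 6))*(-3 + (-3)² + 6*0) = (-129*12)*(-3 + 9 + 0) = -43*36*6 = -1548*6 = -9288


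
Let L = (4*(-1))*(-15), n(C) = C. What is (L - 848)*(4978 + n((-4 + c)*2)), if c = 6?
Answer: -3925816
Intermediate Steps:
L = 60 (L = -4*(-15) = 60)
(L - 848)*(4978 + n((-4 + c)*2)) = (60 - 848)*(4978 + (-4 + 6)*2) = -788*(4978 + 2*2) = -788*(4978 + 4) = -788*4982 = -3925816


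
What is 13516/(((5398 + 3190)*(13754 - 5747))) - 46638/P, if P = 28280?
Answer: -400829826191/243081150060 ≈ -1.6490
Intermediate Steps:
13516/(((5398 + 3190)*(13754 - 5747))) - 46638/P = 13516/(((5398 + 3190)*(13754 - 5747))) - 46638/28280 = 13516/((8588*8007)) - 46638*1/28280 = 13516/68764116 - 23319/14140 = 13516*(1/68764116) - 23319/14140 = 3379/17191029 - 23319/14140 = -400829826191/243081150060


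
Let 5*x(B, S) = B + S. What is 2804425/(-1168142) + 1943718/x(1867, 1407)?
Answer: 5671755736165/1912248454 ≈ 2966.0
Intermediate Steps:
x(B, S) = B/5 + S/5 (x(B, S) = (B + S)/5 = B/5 + S/5)
2804425/(-1168142) + 1943718/x(1867, 1407) = 2804425/(-1168142) + 1943718/((⅕)*1867 + (⅕)*1407) = 2804425*(-1/1168142) + 1943718/(1867/5 + 1407/5) = -2804425/1168142 + 1943718/(3274/5) = -2804425/1168142 + 1943718*(5/3274) = -2804425/1168142 + 4859295/1637 = 5671755736165/1912248454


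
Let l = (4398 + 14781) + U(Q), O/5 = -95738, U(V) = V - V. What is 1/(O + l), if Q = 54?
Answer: -1/459511 ≈ -2.1762e-6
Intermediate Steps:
U(V) = 0
O = -478690 (O = 5*(-95738) = -478690)
l = 19179 (l = (4398 + 14781) + 0 = 19179 + 0 = 19179)
1/(O + l) = 1/(-478690 + 19179) = 1/(-459511) = -1/459511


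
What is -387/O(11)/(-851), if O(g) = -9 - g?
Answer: -387/17020 ≈ -0.022738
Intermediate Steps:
-387/O(11)/(-851) = -387/(-9 - 1*11)/(-851) = -387/(-9 - 11)*(-1/851) = -387/(-20)*(-1/851) = -387*(-1/20)*(-1/851) = (387/20)*(-1/851) = -387/17020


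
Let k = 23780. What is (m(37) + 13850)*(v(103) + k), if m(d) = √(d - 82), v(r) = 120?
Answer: 331015000 + 71700*I*√5 ≈ 3.3102e+8 + 1.6033e+5*I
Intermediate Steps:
m(d) = √(-82 + d)
(m(37) + 13850)*(v(103) + k) = (√(-82 + 37) + 13850)*(120 + 23780) = (√(-45) + 13850)*23900 = (3*I*√5 + 13850)*23900 = (13850 + 3*I*√5)*23900 = 331015000 + 71700*I*√5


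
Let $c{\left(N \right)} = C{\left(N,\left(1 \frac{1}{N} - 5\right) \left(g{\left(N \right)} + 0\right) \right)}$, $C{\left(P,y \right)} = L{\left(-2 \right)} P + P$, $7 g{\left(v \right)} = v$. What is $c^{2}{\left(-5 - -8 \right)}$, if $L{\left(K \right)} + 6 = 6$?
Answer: $9$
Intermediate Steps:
$L{\left(K \right)} = 0$ ($L{\left(K \right)} = -6 + 6 = 0$)
$g{\left(v \right)} = \frac{v}{7}$
$C{\left(P,y \right)} = P$ ($C{\left(P,y \right)} = 0 P + P = 0 + P = P$)
$c{\left(N \right)} = N$
$c^{2}{\left(-5 - -8 \right)} = \left(-5 - -8\right)^{2} = \left(-5 + 8\right)^{2} = 3^{2} = 9$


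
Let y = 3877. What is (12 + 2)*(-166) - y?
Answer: -6201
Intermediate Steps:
(12 + 2)*(-166) - y = (12 + 2)*(-166) - 1*3877 = 14*(-166) - 3877 = -2324 - 3877 = -6201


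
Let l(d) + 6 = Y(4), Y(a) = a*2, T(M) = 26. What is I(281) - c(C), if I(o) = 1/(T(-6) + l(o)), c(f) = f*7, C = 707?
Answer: -138571/28 ≈ -4949.0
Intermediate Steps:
c(f) = 7*f
Y(a) = 2*a
l(d) = 2 (l(d) = -6 + 2*4 = -6 + 8 = 2)
I(o) = 1/28 (I(o) = 1/(26 + 2) = 1/28)
I(281) - c(C) = 1/28 - 7*707 = 1/28 - 1*4949 = 1/28 - 4949 = -138571/28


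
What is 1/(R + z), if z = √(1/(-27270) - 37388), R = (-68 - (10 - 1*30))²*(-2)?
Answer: -125660160/580061588041 - 3*I*√3089299405830/580061588041 ≈ -0.00021663 - 9.0903e-6*I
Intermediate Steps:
R = -4608 (R = (-68 - (10 - 30))²*(-2) = (-68 - 1*(-20))²*(-2) = (-68 + 20)²*(-2) = (-48)²*(-2) = 2304*(-2) = -4608)
z = I*√3089299405830/9090 (z = √(-1/27270 - 37388) = √(-1019570761/27270) = I*√3089299405830/9090 ≈ 193.36*I)
1/(R + z) = 1/(-4608 + I*√3089299405830/9090)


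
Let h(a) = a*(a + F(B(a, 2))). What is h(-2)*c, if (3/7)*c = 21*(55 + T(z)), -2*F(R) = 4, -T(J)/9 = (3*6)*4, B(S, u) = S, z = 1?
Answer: -232456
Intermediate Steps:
T(J) = -648 (T(J) = -9*3*6*4 = -162*4 = -9*72 = -648)
F(R) = -2 (F(R) = -½*4 = -2)
h(a) = a*(-2 + a) (h(a) = a*(a - 2) = a*(-2 + a))
c = -29057 (c = 7*(21*(55 - 648))/3 = 7*(21*(-593))/3 = (7/3)*(-12453) = -29057)
h(-2)*c = -2*(-2 - 2)*(-29057) = -2*(-4)*(-29057) = 8*(-29057) = -232456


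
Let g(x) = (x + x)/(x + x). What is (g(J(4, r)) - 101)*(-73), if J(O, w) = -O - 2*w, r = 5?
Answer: 7300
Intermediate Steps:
g(x) = 1 (g(x) = (2*x)/((2*x)) = (2*x)*(1/(2*x)) = 1)
(g(J(4, r)) - 101)*(-73) = (1 - 101)*(-73) = -100*(-73) = 7300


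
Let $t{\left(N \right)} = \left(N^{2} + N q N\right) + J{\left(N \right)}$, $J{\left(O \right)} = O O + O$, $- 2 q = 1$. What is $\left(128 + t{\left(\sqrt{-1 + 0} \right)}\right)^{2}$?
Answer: $\frac{64005}{4} + 253 i \approx 16001.0 + 253.0 i$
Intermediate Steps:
$q = - \frac{1}{2}$ ($q = \left(- \frac{1}{2}\right) 1 = - \frac{1}{2} \approx -0.5$)
$J{\left(O \right)} = O + O^{2}$ ($J{\left(O \right)} = O^{2} + O = O + O^{2}$)
$t{\left(N \right)} = \frac{N^{2}}{2} + N \left(1 + N\right)$ ($t{\left(N \right)} = \left(N^{2} + N \left(- \frac{1}{2}\right) N\right) + N \left(1 + N\right) = \left(N^{2} + - \frac{N}{2} N\right) + N \left(1 + N\right) = \left(N^{2} - \frac{N^{2}}{2}\right) + N \left(1 + N\right) = \frac{N^{2}}{2} + N \left(1 + N\right)$)
$\left(128 + t{\left(\sqrt{-1 + 0} \right)}\right)^{2} = \left(128 + \frac{\sqrt{-1 + 0} \left(2 + 3 \sqrt{-1 + 0}\right)}{2}\right)^{2} = \left(128 + \frac{\sqrt{-1} \left(2 + 3 \sqrt{-1}\right)}{2}\right)^{2} = \left(128 + \frac{i \left(2 + 3 i\right)}{2}\right)^{2}$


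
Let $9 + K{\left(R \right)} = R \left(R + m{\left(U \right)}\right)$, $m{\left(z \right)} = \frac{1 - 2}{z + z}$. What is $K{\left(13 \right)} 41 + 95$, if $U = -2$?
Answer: $\frac{27153}{4} \approx 6788.3$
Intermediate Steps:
$m{\left(z \right)} = - \frac{1}{2 z}$
$K{\left(R \right)} = -9 + R \left(\frac{1}{4} + R\right)$ ($K{\left(R \right)} = -9 + R \left(R - \frac{1}{2 \left(-2\right)}\right) = -9 + R \left(R - - \frac{1}{4}\right) = -9 + R \left(R + \frac{1}{4}\right) = -9 + R \left(\frac{1}{4} + R\right)$)
$K{\left(13 \right)} 41 + 95 = \left(-9 + 13^{2} + \frac{1}{4} \cdot 13\right) 41 + 95 = \left(-9 + 169 + \frac{13}{4}\right) 41 + 95 = \frac{653}{4} \cdot 41 + 95 = \frac{26773}{4} + 95 = \frac{27153}{4}$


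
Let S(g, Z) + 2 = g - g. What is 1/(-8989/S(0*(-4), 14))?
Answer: 2/8989 ≈ 0.00022249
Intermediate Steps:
S(g, Z) = -2 (S(g, Z) = -2 + (g - g) = -2 + 0 = -2)
1/(-8989/S(0*(-4), 14)) = 1/(-8989/(-2)) = 1/(-8989*(-½)) = 1/(8989/2) = 2/8989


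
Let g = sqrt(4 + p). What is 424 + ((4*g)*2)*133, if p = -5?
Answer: 424 + 1064*I ≈ 424.0 + 1064.0*I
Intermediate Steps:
g = I (g = sqrt(4 - 5) = sqrt(-1) = I ≈ 1.0*I)
424 + ((4*g)*2)*133 = 424 + ((4*I)*2)*133 = 424 + (8*I)*133 = 424 + 1064*I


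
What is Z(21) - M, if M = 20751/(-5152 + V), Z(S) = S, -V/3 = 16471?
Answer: 1166616/54565 ≈ 21.380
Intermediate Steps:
V = -49413 (V = -3*16471 = -49413)
M = -20751/54565 (M = 20751/(-5152 - 49413) = 20751/(-54565) = 20751*(-1/54565) = -20751/54565 ≈ -0.38030)
Z(21) - M = 21 - 1*(-20751/54565) = 21 + 20751/54565 = 1166616/54565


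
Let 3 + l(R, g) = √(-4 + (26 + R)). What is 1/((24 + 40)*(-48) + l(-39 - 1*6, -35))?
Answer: -3075/9455648 - I*√23/9455648 ≈ -0.0003252 - 5.0719e-7*I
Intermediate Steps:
l(R, g) = -3 + √(22 + R) (l(R, g) = -3 + √(-4 + (26 + R)) = -3 + √(22 + R))
1/((24 + 40)*(-48) + l(-39 - 1*6, -35)) = 1/((24 + 40)*(-48) + (-3 + √(22 + (-39 - 1*6)))) = 1/(64*(-48) + (-3 + √(22 + (-39 - 6)))) = 1/(-3072 + (-3 + √(22 - 45))) = 1/(-3072 + (-3 + √(-23))) = 1/(-3072 + (-3 + I*√23)) = 1/(-3075 + I*√23)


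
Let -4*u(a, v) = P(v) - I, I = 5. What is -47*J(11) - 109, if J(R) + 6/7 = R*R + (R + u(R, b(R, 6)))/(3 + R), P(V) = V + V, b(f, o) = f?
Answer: -46227/8 ≈ -5778.4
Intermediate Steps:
P(V) = 2*V
u(a, v) = 5/4 - v/2 (u(a, v) = -(2*v - 1*5)/4 = -(2*v - 5)/4 = -(-5 + 2*v)/4 = 5/4 - v/2)
J(R) = -6/7 + R**2 + (5/4 + R/2)/(3 + R) (J(R) = -6/7 + (R*R + (R + (5/4 - R/2))/(3 + R)) = -6/7 + (R**2 + (5/4 + R/2)/(3 + R)) = -6/7 + R**2 + (5/4 + R/2)/(3 + R))
-47*J(11) - 109 = -47*(-37 - 10*11 + 28*11**3 + 84*11**2)/(28*(3 + 11)) - 109 = -47*(-37 - 110 + 28*1331 + 84*121)/(28*14) - 109 = -47*(-37 - 110 + 37268 + 10164)/(28*14) - 109 = -47*47285/(28*14) - 109 = -47*965/8 - 109 = -45355/8 - 109 = -46227/8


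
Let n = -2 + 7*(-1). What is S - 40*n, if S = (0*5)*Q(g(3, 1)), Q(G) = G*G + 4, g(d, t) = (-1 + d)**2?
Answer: 360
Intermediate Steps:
Q(G) = 4 + G**2 (Q(G) = G**2 + 4 = 4 + G**2)
n = -9 (n = -2 - 7 = -9)
S = 0 (S = (0*5)*(4 + ((-1 + 3)**2)**2) = 0*(4 + (2**2)**2) = 0*(4 + 4**2) = 0*(4 + 16) = 0*20 = 0)
S - 40*n = 0 - 40*(-9) = 0 + 360 = 360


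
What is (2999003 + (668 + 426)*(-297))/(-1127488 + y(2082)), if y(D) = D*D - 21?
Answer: 534817/641443 ≈ 0.83377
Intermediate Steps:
y(D) = -21 + D² (y(D) = D² - 21 = -21 + D²)
(2999003 + (668 + 426)*(-297))/(-1127488 + y(2082)) = (2999003 + (668 + 426)*(-297))/(-1127488 + (-21 + 2082²)) = (2999003 + 1094*(-297))/(-1127488 + (-21 + 4334724)) = (2999003 - 324918)/(-1127488 + 4334703) = 2674085/3207215 = 2674085*(1/3207215) = 534817/641443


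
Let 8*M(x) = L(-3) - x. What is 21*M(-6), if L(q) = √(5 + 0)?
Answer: 63/4 + 21*√5/8 ≈ 21.620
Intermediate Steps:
L(q) = √5
M(x) = -x/8 + √5/8 (M(x) = (√5 - x)/8 = -x/8 + √5/8)
21*M(-6) = 21*(-⅛*(-6) + √5/8) = 21*(¾ + √5/8) = 63/4 + 21*√5/8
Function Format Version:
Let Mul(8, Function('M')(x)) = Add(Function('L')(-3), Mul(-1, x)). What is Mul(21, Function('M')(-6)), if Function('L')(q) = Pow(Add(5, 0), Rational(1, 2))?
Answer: Add(Rational(63, 4), Mul(Rational(21, 8), Pow(5, Rational(1, 2)))) ≈ 21.620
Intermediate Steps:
Function('L')(q) = Pow(5, Rational(1, 2))
Function('M')(x) = Add(Mul(Rational(-1, 8), x), Mul(Rational(1, 8), Pow(5, Rational(1, 2)))) (Function('M')(x) = Mul(Rational(1, 8), Add(Pow(5, Rational(1, 2)), Mul(-1, x))) = Add(Mul(Rational(-1, 8), x), Mul(Rational(1, 8), Pow(5, Rational(1, 2)))))
Mul(21, Function('M')(-6)) = Mul(21, Add(Mul(Rational(-1, 8), -6), Mul(Rational(1, 8), Pow(5, Rational(1, 2))))) = Mul(21, Add(Rational(3, 4), Mul(Rational(1, 8), Pow(5, Rational(1, 2))))) = Add(Rational(63, 4), Mul(Rational(21, 8), Pow(5, Rational(1, 2))))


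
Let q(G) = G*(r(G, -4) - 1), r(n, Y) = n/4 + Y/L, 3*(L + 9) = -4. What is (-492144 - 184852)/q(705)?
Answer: -83947504/15354195 ≈ -5.4674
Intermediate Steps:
L = -31/3 (L = -9 + (1/3)*(-4) = -9 - 4/3 = -31/3 ≈ -10.333)
r(n, Y) = -3*Y/31 + n/4 (r(n, Y) = n/4 + Y/(-31/3) = n*(1/4) + Y*(-3/31) = n/4 - 3*Y/31 = -3*Y/31 + n/4)
q(G) = G*(-19/31 + G/4) (q(G) = G*((-3/31*(-4) + G/4) - 1) = G*((12/31 + G/4) - 1) = G*(-19/31 + G/4))
(-492144 - 184852)/q(705) = (-492144 - 184852)/(((1/124)*705*(-76 + 31*705))) = -676996*124/(705*(-76 + 21855)) = -676996/((1/124)*705*21779) = -676996/15354195/124 = -676996*124/15354195 = -83947504/15354195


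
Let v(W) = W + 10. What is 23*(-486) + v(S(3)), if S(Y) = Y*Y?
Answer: -11159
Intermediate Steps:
S(Y) = Y**2
v(W) = 10 + W
23*(-486) + v(S(3)) = 23*(-486) + (10 + 3**2) = -11178 + (10 + 9) = -11178 + 19 = -11159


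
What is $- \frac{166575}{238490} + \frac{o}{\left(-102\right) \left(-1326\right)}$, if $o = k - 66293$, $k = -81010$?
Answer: $- \frac{49281961}{27569444} \approx -1.7876$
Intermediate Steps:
$o = -147303$ ($o = -81010 - 66293 = -147303$)
$- \frac{166575}{238490} + \frac{o}{\left(-102\right) \left(-1326\right)} = - \frac{166575}{238490} - \frac{147303}{\left(-102\right) \left(-1326\right)} = \left(-166575\right) \frac{1}{238490} - \frac{147303}{135252} = - \frac{33315}{47698} - \frac{1259}{1156} = - \frac{49281961}{27569444}$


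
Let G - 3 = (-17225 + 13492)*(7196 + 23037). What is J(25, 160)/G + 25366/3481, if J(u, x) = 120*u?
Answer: 1431395444338/196432457533 ≈ 7.2870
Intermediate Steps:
G = -112859786 (G = 3 + (-17225 + 13492)*(7196 + 23037) = 3 - 3733*30233 = 3 - 112859789 = -112859786)
J(25, 160)/G + 25366/3481 = (120*25)/(-112859786) + 25366/3481 = 3000*(-1/112859786) + 25366*(1/3481) = -1500/56429893 + 25366/3481 = 1431395444338/196432457533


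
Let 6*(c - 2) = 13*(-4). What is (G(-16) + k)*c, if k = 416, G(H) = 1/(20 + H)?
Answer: -2775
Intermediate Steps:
c = -20/3 (c = 2 + (13*(-4))/6 = 2 + (⅙)*(-52) = 2 - 26/3 = -20/3 ≈ -6.6667)
(G(-16) + k)*c = (1/(20 - 16) + 416)*(-20/3) = (1/4 + 416)*(-20/3) = (¼ + 416)*(-20/3) = (1665/4)*(-20/3) = -2775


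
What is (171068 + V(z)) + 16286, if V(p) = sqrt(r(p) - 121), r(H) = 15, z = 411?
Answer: 187354 + I*sqrt(106) ≈ 1.8735e+5 + 10.296*I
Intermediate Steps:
V(p) = I*sqrt(106) (V(p) = sqrt(15 - 121) = sqrt(-106) = I*sqrt(106))
(171068 + V(z)) + 16286 = (171068 + I*sqrt(106)) + 16286 = 187354 + I*sqrt(106)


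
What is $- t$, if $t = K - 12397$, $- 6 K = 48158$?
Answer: $\frac{61270}{3} \approx 20423.0$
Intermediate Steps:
$K = - \frac{24079}{3}$ ($K = \left(- \frac{1}{6}\right) 48158 = - \frac{24079}{3} \approx -8026.3$)
$t = - \frac{61270}{3}$ ($t = - \frac{24079}{3} - 12397 = - \frac{61270}{3} \approx -20423.0$)
$- t = \left(-1\right) \left(- \frac{61270}{3}\right) = \frac{61270}{3}$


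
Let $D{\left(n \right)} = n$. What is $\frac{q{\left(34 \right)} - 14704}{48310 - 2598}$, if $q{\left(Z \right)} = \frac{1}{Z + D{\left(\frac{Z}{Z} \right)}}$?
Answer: $- \frac{514639}{1599920} \approx -0.32167$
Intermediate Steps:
$q{\left(Z \right)} = \frac{1}{1 + Z}$ ($q{\left(Z \right)} = \frac{1}{Z + \frac{Z}{Z}} = \frac{1}{Z + 1} = \frac{1}{1 + Z}$)
$\frac{q{\left(34 \right)} - 14704}{48310 - 2598} = \frac{\frac{1}{1 + 34} - 14704}{48310 - 2598} = \frac{\frac{1}{35} - 14704}{45712} = \left(\frac{1}{35} - 14704\right) \frac{1}{45712} = \left(- \frac{514639}{35}\right) \frac{1}{45712} = - \frac{514639}{1599920}$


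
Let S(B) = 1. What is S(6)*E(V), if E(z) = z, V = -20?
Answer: -20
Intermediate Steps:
S(6)*E(V) = 1*(-20) = -20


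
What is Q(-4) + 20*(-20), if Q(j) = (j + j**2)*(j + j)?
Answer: -496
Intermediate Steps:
Q(j) = 2*j*(j + j**2) (Q(j) = (j + j**2)*(2*j) = 2*j*(j + j**2))
Q(-4) + 20*(-20) = 2*(-4)**2*(1 - 4) + 20*(-20) = 2*16*(-3) - 400 = -96 - 400 = -496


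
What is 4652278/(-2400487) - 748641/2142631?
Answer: -11765218051585/5143357861297 ≈ -2.2875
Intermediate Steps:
4652278/(-2400487) - 748641/2142631 = 4652278*(-1/2400487) - 748641*1/2142631 = -4652278/2400487 - 748641/2142631 = -11765218051585/5143357861297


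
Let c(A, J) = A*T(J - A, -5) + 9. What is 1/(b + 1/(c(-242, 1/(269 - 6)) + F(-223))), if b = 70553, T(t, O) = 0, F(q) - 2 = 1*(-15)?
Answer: 4/282211 ≈ 1.4174e-5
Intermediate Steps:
F(q) = -13 (F(q) = 2 + 1*(-15) = 2 - 15 = -13)
c(A, J) = 9 (c(A, J) = A*0 + 9 = 0 + 9 = 9)
1/(b + 1/(c(-242, 1/(269 - 6)) + F(-223))) = 1/(70553 + 1/(9 - 13)) = 1/(70553 + 1/(-4)) = 1/(70553 - 1/4) = 1/(282211/4) = 4/282211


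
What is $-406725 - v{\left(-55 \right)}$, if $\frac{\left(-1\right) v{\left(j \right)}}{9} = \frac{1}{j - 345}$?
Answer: $- \frac{162690009}{400} \approx -4.0673 \cdot 10^{5}$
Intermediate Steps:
$v{\left(j \right)} = - \frac{9}{-345 + j}$ ($v{\left(j \right)} = - \frac{9}{j - 345} = - \frac{9}{-345 + j}$)
$-406725 - v{\left(-55 \right)} = -406725 - - \frac{9}{-345 - 55} = -406725 - - \frac{9}{-400} = -406725 - \left(-9\right) \left(- \frac{1}{400}\right) = -406725 - \frac{9}{400} = - \frac{162690009}{400}$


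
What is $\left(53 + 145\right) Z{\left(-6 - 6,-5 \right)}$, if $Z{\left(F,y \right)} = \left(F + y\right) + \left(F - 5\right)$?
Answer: $-6732$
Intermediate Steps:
$Z{\left(F,y \right)} = -5 + y + 2 F$ ($Z{\left(F,y \right)} = \left(F + y\right) + \left(-5 + F\right) = -5 + y + 2 F$)
$\left(53 + 145\right) Z{\left(-6 - 6,-5 \right)} = \left(53 + 145\right) \left(-5 - 5 + 2 \left(-6 - 6\right)\right) = 198 \left(-5 - 5 + 2 \left(-6 - 6\right)\right) = 198 \left(-5 - 5 + 2 \left(-12\right)\right) = 198 \left(-5 - 5 - 24\right) = 198 \left(-34\right) = -6732$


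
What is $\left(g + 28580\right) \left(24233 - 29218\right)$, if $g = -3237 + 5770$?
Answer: $-155098305$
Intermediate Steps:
$g = 2533$
$\left(g + 28580\right) \left(24233 - 29218\right) = \left(2533 + 28580\right) \left(24233 - 29218\right) = 31113 \left(-4985\right) = -155098305$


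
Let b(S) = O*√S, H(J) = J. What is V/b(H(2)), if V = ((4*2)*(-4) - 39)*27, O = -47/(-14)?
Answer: -13419*√2/47 ≈ -403.77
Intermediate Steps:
O = 47/14 (O = -47*(-1/14) = 47/14 ≈ 3.3571)
V = -1917 (V = (8*(-4) - 39)*27 = (-32 - 39)*27 = -71*27 = -1917)
b(S) = 47*√S/14
V/b(H(2)) = -1917*7*√2/47 = -13419*√2/47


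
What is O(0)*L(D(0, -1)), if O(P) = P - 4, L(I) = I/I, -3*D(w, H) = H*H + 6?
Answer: -4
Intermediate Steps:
D(w, H) = -2 - H²/3 (D(w, H) = -(H*H + 6)/3 = -(H² + 6)/3 = -(6 + H²)/3 = -2 - H²/3)
L(I) = 1
O(P) = -4 + P
O(0)*L(D(0, -1)) = (-4 + 0)*1 = -4*1 = -4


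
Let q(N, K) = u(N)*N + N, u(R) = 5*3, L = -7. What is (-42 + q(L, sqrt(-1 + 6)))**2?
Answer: 23716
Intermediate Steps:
u(R) = 15
q(N, K) = 16*N (q(N, K) = 15*N + N = 16*N)
(-42 + q(L, sqrt(-1 + 6)))**2 = (-42 + 16*(-7))**2 = (-42 - 112)**2 = (-154)**2 = 23716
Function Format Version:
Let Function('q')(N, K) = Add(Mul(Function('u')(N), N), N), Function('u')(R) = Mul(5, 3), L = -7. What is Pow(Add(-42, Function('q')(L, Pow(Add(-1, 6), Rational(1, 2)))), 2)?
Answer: 23716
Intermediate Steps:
Function('u')(R) = 15
Function('q')(N, K) = Mul(16, N) (Function('q')(N, K) = Add(Mul(15, N), N) = Mul(16, N))
Pow(Add(-42, Function('q')(L, Pow(Add(-1, 6), Rational(1, 2)))), 2) = Pow(Add(-42, Mul(16, -7)), 2) = Pow(Add(-42, -112), 2) = Pow(-154, 2) = 23716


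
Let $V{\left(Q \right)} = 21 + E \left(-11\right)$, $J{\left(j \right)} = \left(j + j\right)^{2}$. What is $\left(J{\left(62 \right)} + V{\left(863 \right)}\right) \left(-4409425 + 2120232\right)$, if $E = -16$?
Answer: $-35649602589$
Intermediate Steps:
$J{\left(j \right)} = 4 j^{2}$ ($J{\left(j \right)} = \left(2 j\right)^{2} = 4 j^{2}$)
$V{\left(Q \right)} = 197$ ($V{\left(Q \right)} = 21 - -176 = 21 + 176 = 197$)
$\left(J{\left(62 \right)} + V{\left(863 \right)}\right) \left(-4409425 + 2120232\right) = \left(4 \cdot 62^{2} + 197\right) \left(-4409425 + 2120232\right) = \left(4 \cdot 3844 + 197\right) \left(-2289193\right) = \left(15376 + 197\right) \left(-2289193\right) = 15573 \left(-2289193\right) = -35649602589$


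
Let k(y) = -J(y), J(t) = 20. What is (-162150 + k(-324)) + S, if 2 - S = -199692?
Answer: 37524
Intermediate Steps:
S = 199694 (S = 2 - 1*(-199692) = 2 + 199692 = 199694)
k(y) = -20 (k(y) = -1*20 = -20)
(-162150 + k(-324)) + S = (-162150 - 20) + 199694 = -162170 + 199694 = 37524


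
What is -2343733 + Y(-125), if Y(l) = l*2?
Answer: -2343983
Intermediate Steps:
Y(l) = 2*l
-2343733 + Y(-125) = -2343733 + 2*(-125) = -2343733 - 250 = -2343983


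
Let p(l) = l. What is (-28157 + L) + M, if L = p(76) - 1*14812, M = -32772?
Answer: -75665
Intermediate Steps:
L = -14736 (L = 76 - 1*14812 = 76 - 14812 = -14736)
(-28157 + L) + M = (-28157 - 14736) - 32772 = -42893 - 32772 = -75665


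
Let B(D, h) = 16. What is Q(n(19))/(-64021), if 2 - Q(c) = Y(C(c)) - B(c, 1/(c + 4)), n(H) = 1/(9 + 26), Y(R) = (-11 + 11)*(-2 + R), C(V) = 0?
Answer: -18/64021 ≈ -0.00028116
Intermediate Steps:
Y(R) = 0 (Y(R) = 0*(-2 + R) = 0)
n(H) = 1/35
Q(c) = 18 (Q(c) = 2 - (0 - 1*16) = 2 - (0 - 16) = 2 - 1*(-16) = 2 + 16 = 18)
Q(n(19))/(-64021) = 18/(-64021) = 18*(-1/64021) = -18/64021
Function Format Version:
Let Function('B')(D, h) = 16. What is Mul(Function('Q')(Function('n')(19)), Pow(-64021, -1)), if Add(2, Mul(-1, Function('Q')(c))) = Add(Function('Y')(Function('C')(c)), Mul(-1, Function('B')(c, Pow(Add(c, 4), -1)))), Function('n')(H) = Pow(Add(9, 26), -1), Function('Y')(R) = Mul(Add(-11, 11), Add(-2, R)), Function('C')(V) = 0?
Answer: Rational(-18, 64021) ≈ -0.00028116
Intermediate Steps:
Function('Y')(R) = 0 (Function('Y')(R) = Mul(0, Add(-2, R)) = 0)
Function('n')(H) = Rational(1, 35) (Function('n')(H) = Pow(35, -1) = Rational(1, 35))
Function('Q')(c) = 18 (Function('Q')(c) = Add(2, Mul(-1, Add(0, Mul(-1, 16)))) = Add(2, Mul(-1, Add(0, -16))) = Add(2, Mul(-1, -16)) = Add(2, 16) = 18)
Mul(Function('Q')(Function('n')(19)), Pow(-64021, -1)) = Mul(18, Pow(-64021, -1)) = Mul(18, Rational(-1, 64021)) = Rational(-18, 64021)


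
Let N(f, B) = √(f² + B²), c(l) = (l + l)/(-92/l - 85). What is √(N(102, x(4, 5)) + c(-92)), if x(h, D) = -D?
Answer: √(966 + 441*√10429)/21 ≈ 10.213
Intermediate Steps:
c(l) = 2*l/(-85 - 92/l) (c(l) = (2*l)/(-85 - 92/l) = 2*l/(-85 - 92/l))
N(f, B) = √(B² + f²)
√(N(102, x(4, 5)) + c(-92)) = √(√((-1*5)² + 102²) - 2*(-92)²/(92 + 85*(-92))) = √(√((-5)² + 10404) - 2*8464/(92 - 7820)) = √(√(25 + 10404) - 2*8464/(-7728)) = √(√10429 - 2*8464*(-1/7728)) = √(√10429 + 46/21) = √(46/21 + √10429)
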